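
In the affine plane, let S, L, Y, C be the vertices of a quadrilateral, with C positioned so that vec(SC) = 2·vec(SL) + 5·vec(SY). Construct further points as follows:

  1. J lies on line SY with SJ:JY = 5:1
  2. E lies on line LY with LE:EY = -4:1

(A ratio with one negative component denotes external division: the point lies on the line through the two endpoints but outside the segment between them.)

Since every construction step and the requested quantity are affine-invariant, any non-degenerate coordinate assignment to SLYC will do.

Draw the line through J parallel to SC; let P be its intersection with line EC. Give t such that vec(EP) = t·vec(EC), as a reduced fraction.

t = 8/13

Choose coordinates S = (0, 0), L = (1, 0), Y = (0, 1), C = (2, 5).
1. J lies on line SY with SJ:JY = 5:1 ⇒ J = (0, 5/6)
2. E lies on line LY with LE:EY = -4:1 ⇒ E = (-1/3, 4/3)
through J parallel to SC: direction (2, 5); meets EC at P = (43/39, 140/39)
P = E + t·(C−E) with t = 8/13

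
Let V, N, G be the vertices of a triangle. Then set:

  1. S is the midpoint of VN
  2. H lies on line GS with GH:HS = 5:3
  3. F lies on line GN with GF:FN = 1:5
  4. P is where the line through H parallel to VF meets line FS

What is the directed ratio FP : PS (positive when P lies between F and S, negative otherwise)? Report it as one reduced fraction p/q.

FP:PS = 19/21

Work in coordinates with V = (0, 0), N = (1, 0), G = (0, 1).
1. S is the midpoint of VN ⇒ S = (1/2, 0)
2. H lies on line GS with GH:HS = 5:3 ⇒ H = (5/16, 3/8)
3. F lies on line GN with GF:FN = 1:5 ⇒ F = (1/6, 5/6)
4. P is where the line through H parallel to VF meets line FS ⇒ P = (13/40, 7/16)
P = F + t·(S−F) with t = 19/40, so FP:PS = t:(1−t) = 19/40:21/40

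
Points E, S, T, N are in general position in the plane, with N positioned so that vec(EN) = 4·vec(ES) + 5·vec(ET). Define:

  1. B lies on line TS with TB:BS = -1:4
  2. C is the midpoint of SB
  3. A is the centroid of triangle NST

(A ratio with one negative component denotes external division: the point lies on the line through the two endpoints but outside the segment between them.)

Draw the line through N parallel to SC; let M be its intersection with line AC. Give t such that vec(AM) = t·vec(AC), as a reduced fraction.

t = -2

Choose coordinates E = (0, 0), S = (1, 0), T = (0, 1), N = (4, 5).
1. B lies on line TS with TB:BS = -1:4 ⇒ B = (-1/3, 4/3)
2. C is the midpoint of SB ⇒ C = (1/3, 2/3)
3. A is the centroid of triangle NST ⇒ A = (5/3, 2)
through N parallel to SC: direction (-2/3, 2/3); meets AC at M = (13/3, 14/3)
M = A + t·(C−A) with t = -2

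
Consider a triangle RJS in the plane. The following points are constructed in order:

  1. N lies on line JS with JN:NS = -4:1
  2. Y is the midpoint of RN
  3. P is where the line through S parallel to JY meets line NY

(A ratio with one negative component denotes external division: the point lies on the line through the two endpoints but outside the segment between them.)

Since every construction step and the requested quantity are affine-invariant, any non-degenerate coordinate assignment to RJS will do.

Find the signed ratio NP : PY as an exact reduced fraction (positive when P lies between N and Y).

Work in coordinates with R = (0, 0), J = (1, 0), S = (0, 1).
1. N lies on line JS with JN:NS = -4:1 ⇒ N = (-1/3, 4/3)
2. Y is the midpoint of RN ⇒ Y = (-1/6, 2/3)
3. P is where the line through S parallel to JY meets line NY ⇒ P = (-7/24, 7/6)
P = N + t·(Y−N) with t = 1/4, so NP:PY = t:(1−t) = 1/4:3/4

NP:PY = 1/3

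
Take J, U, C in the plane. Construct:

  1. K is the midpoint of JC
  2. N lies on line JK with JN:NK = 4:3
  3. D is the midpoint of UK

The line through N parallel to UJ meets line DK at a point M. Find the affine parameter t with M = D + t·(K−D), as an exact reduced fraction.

t = 1/7

Assign J = (0, 0), U = (1, 0), C = (0, 1) — the answer is frame-independent, so this choice is without loss of generality.
1. K is the midpoint of JC ⇒ K = (0, 1/2)
2. N lies on line JK with JN:NK = 4:3 ⇒ N = (0, 2/7)
3. D is the midpoint of UK ⇒ D = (1/2, 1/4)
through N parallel to UJ: direction (-1, 0); meets DK at M = (3/7, 2/7)
M = D + t·(K−D) with t = 1/7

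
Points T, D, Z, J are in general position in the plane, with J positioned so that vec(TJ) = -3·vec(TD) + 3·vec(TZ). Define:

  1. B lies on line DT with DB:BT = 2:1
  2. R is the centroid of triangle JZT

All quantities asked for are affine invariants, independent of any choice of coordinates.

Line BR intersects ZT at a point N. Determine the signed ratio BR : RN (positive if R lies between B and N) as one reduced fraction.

BR:RN = -4/3

Set T = (0, 0), D = (1, 0), Z = (0, 1), J = (-3, 3); any affine frame gives the same invariant.
1. B lies on line DT with DB:BT = 2:1 ⇒ B = (1/3, 0)
2. R is the centroid of triangle JZT ⇒ R = (-1, 4/3)
line BR meets ZT at N = (0, 1/3)
R = B + t·(N−B) with t = 4, so BR:RN = 4:-3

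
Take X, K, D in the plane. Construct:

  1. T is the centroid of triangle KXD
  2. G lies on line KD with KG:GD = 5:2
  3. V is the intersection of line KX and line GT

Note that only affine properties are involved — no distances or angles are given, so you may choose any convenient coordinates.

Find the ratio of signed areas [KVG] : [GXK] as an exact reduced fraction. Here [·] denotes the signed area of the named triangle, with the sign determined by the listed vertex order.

[KVG]:[GXK] = -5/8

Set X = (0, 0), K = (1, 0), D = (0, 1); any affine frame gives the same invariant.
1. T is the centroid of triangle KXD ⇒ T = (1/3, 1/3)
2. G lies on line KD with KG:GD = 5:2 ⇒ G = (2/7, 5/7)
3. V is the intersection of line KX and line GT ⇒ V = (3/8, 0)
2·[KVG] = -25/56, 2·[GXK] = 5/7
[KVG]:[GXK] = -25/56:5/7 = -5/8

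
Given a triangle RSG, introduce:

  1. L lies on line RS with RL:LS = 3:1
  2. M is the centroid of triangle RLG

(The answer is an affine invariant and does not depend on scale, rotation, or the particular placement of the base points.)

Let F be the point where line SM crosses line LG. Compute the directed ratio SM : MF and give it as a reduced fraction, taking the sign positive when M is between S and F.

SM:MF = -2

Assign R = (0, 0), S = (1, 0), G = (0, 1) — the answer is frame-independent, so this choice is without loss of generality.
1. L lies on line RS with RL:LS = 3:1 ⇒ L = (3/4, 0)
2. M is the centroid of triangle RLG ⇒ M = (1/4, 1/3)
line SM meets LG at F = (5/8, 1/6)
M = S + t·(F−S) with t = 2, so SM:MF = 2:-1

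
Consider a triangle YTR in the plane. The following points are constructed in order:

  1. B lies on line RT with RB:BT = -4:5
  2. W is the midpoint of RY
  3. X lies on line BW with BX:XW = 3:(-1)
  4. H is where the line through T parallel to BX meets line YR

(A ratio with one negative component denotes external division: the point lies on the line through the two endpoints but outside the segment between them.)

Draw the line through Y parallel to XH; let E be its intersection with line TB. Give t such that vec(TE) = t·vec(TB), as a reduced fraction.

t = 23/35

Set Y = (0, 0), T = (1, 0), R = (0, 1); any affine frame gives the same invariant.
1. B lies on line RT with RB:BT = -4:5 ⇒ B = (-4, 5)
2. W is the midpoint of RY ⇒ W = (0, 1/2)
3. X lies on line BW with BX:XW = 3:(-1) ⇒ X = (2, -7/4)
4. H is where the line through T parallel to BX meets line YR ⇒ H = (0, 9/8)
through Y parallel to XH: direction (-2, 23/8); meets TB at E = (-16/7, 23/7)
E = T + t·(B−T) with t = 23/35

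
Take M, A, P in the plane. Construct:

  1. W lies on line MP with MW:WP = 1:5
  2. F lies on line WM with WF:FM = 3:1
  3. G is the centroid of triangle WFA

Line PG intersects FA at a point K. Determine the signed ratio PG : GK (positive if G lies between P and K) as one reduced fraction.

Choose coordinates M = (0, 0), A = (1, 0), P = (0, 1).
1. W lies on line MP with MW:WP = 1:5 ⇒ W = (0, 1/6)
2. F lies on line WM with WF:FM = 3:1 ⇒ F = (0, 1/24)
3. G is the centroid of triangle WFA ⇒ G = (1/3, 5/72)
line PG meets FA at K = (23/66, 43/1584)
G = P + t·(K−P) with t = 22/23, so PG:GK = 22/23:1/23

PG:GK = 22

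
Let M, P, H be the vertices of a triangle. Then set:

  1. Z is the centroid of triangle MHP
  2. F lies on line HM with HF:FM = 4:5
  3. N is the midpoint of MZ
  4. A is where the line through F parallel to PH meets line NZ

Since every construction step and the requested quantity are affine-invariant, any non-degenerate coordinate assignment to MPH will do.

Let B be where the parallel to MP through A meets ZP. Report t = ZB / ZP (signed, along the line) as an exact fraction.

Work in coordinates with M = (0, 0), P = (1, 0), H = (0, 1).
1. Z is the centroid of triangle MHP ⇒ Z = (1/3, 1/3)
2. F lies on line HM with HF:FM = 4:5 ⇒ F = (0, 5/9)
3. N is the midpoint of MZ ⇒ N = (1/6, 1/6)
4. A is where the line through F parallel to PH meets line NZ ⇒ A = (5/18, 5/18)
through A parallel to MP: direction (1, 0); meets ZP at B = (4/9, 5/18)
B = Z + t·(P−Z) with t = 1/6

t = 1/6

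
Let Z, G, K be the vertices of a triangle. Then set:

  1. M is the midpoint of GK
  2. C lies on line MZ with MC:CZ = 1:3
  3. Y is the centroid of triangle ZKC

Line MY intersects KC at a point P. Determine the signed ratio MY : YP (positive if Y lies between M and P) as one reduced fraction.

Work in coordinates with Z = (0, 0), G = (1, 0), K = (0, 1).
1. M is the midpoint of GK ⇒ M = (1/2, 1/2)
2. C lies on line MZ with MC:CZ = 1:3 ⇒ C = (3/8, 3/8)
3. Y is the centroid of triangle ZKC ⇒ Y = (1/8, 11/24)
line MY meets KC at P = (5/16, 23/48)
Y = M + t·(P−M) with t = 2, so MY:YP = 2:-1

MY:YP = -2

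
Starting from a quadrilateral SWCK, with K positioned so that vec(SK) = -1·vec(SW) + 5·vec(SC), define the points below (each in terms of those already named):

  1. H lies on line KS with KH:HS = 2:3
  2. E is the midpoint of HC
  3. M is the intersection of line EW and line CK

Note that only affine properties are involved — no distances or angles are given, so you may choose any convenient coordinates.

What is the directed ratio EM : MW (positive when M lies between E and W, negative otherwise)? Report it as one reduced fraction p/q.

EM:MW = 1/15

Set S = (0, 0), W = (1, 0), C = (0, 1), K = (-1, 5); any affine frame gives the same invariant.
1. H lies on line KS with KH:HS = 2:3 ⇒ H = (-3/5, 3)
2. E is the midpoint of HC ⇒ E = (-3/10, 2)
3. M is the intersection of line EW and line CK ⇒ M = (-7/32, 15/8)
M = E + t·(W−E) with t = 1/16, so EM:MW = t:(1−t) = 1/16:15/16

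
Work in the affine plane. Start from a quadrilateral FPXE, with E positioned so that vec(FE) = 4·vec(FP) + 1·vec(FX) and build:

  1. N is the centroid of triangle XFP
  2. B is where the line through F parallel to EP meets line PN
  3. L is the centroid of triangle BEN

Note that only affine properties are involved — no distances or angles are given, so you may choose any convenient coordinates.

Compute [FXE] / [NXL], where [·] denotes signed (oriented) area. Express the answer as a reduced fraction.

[FXE]:[NXL] = 30/7

Choose coordinates F = (0, 0), P = (1, 0), X = (0, 1), E = (4, 1).
1. N is the centroid of triangle XFP ⇒ N = (1/3, 1/3)
2. B is where the line through F parallel to EP meets line PN ⇒ B = (3/5, 1/5)
3. L is the centroid of triangle BEN ⇒ L = (74/45, 23/45)
2·[FXE] = -4, 2·[NXL] = -14/15
[FXE]:[NXL] = -4:-14/15 = 30/7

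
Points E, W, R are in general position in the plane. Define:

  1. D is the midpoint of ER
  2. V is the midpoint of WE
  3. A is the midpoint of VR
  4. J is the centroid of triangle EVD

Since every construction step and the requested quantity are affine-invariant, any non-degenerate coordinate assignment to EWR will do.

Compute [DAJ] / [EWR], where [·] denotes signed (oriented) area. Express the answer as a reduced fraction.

Choose coordinates E = (0, 0), W = (1, 0), R = (0, 1).
1. D is the midpoint of ER ⇒ D = (0, 1/2)
2. V is the midpoint of WE ⇒ V = (1/2, 0)
3. A is the midpoint of VR ⇒ A = (1/4, 1/2)
4. J is the centroid of triangle EVD ⇒ J = (1/6, 1/6)
2·[DAJ] = -1/12, 2·[EWR] = 1
[DAJ]:[EWR] = -1/12:1 = -1/12

[DAJ]:[EWR] = -1/12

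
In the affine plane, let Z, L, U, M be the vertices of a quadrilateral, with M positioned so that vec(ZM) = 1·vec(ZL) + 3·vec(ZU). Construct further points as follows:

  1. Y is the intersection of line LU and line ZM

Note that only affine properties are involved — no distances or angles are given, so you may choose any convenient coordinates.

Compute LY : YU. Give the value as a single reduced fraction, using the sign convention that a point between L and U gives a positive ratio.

Assign Z = (0, 0), L = (1, 0), U = (0, 1), M = (1, 3) — the answer is frame-independent, so this choice is without loss of generality.
1. Y is the intersection of line LU and line ZM ⇒ Y = (1/4, 3/4)
Y = L + t·(U−L) with t = 3/4, so LY:YU = t:(1−t) = 3/4:1/4

LY:YU = 3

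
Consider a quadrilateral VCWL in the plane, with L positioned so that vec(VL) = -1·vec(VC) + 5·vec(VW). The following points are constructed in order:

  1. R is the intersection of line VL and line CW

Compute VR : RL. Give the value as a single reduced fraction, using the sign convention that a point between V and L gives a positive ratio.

VR:RL = 1/3

Assign V = (0, 0), C = (1, 0), W = (0, 1), L = (-1, 5) — the answer is frame-independent, so this choice is without loss of generality.
1. R is the intersection of line VL and line CW ⇒ R = (-1/4, 5/4)
R = V + t·(L−V) with t = 1/4, so VR:RL = t:(1−t) = 1/4:3/4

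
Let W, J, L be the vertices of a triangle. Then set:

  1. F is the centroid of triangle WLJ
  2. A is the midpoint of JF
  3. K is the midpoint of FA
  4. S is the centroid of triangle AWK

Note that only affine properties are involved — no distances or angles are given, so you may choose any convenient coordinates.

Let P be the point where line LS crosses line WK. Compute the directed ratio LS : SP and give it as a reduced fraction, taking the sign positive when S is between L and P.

Work in coordinates with W = (0, 0), J = (1, 0), L = (0, 1).
1. F is the centroid of triangle WLJ ⇒ F = (1/3, 1/3)
2. A is the midpoint of JF ⇒ A = (2/3, 1/6)
3. K is the midpoint of FA ⇒ K = (1/2, 1/4)
4. S is the centroid of triangle AWK ⇒ S = (7/18, 5/36)
line LS meets WK at P = (7/19, 7/38)
S = L + t·(P−L) with t = 19/18, so LS:SP = 19/18:-1/18

LS:SP = -19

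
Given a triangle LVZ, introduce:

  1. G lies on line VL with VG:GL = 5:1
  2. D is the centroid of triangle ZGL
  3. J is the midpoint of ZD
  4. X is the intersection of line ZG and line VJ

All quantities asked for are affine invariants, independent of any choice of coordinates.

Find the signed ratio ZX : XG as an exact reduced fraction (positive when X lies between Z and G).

ZX:XG = 11/20

Assign L = (0, 0), V = (1, 0), Z = (0, 1) — the answer is frame-independent, so this choice is without loss of generality.
1. G lies on line VL with VG:GL = 5:1 ⇒ G = (1/6, 0)
2. D is the centroid of triangle ZGL ⇒ D = (1/18, 1/3)
3. J is the midpoint of ZD ⇒ J = (1/36, 2/3)
4. X is the intersection of line ZG and line VJ ⇒ X = (11/186, 20/31)
X = Z + t·(G−Z) with t = 11/31, so ZX:XG = t:(1−t) = 11/31:20/31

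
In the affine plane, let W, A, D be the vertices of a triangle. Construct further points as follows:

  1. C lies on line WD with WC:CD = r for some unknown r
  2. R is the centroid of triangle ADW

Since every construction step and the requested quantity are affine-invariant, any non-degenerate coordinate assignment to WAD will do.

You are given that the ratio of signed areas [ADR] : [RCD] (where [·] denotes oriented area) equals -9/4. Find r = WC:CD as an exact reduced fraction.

Choose coordinates W = (0, 0), A = (1, 0), D = (0, 1).
1. With WC:CD = r, write λ = r/(r+1) so C = W + λ·(D−W); C is affine-linear in λ
2. R is the centroid of triangle ADW ⇒ R = (1/3, 1/3)
Every point depending on C is an affine combination of C and λ-independent points, so each such coordinate is linear in λ; the λ² term in each signed area is a multiple of (D−W)×(D−W) = 0, so 2·[ADR] and 2·[RCD] are each linear in λ. Evaluating at λ=0 and λ=1:
  2·[ADR] = 1/3,   2·[RCD] = 1/3·λ − 1/3
So [ADR]:[RCD] = (1/3) / (1/3·λ − 1/3). Setting this equal to -9/4:
  1/3 = -9/4·(1/3·λ − 1/3)  ⇒  λ = 5/9
Then r = λ/(1−λ) = (5/9)/(4/9) = 5/4. Check: with r = 5/4, C = (0, 5/9) and [ADR]:[RCD] = -9/4 as required.

r = 5/4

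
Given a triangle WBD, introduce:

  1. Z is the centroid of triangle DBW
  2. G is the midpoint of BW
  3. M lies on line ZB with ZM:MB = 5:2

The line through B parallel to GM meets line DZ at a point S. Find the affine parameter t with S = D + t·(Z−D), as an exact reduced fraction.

Choose coordinates W = (0, 0), B = (1, 0), D = (0, 1).
1. Z is the centroid of triangle DBW ⇒ Z = (1/3, 1/3)
2. G is the midpoint of BW ⇒ G = (1/2, 0)
3. M lies on line ZB with ZM:MB = 5:2 ⇒ M = (17/21, 2/21)
through B parallel to GM: direction (13/42, 2/21); meets DZ at S = (17/30, -2/15)
S = D + t·(Z−D) with t = 17/10

t = 17/10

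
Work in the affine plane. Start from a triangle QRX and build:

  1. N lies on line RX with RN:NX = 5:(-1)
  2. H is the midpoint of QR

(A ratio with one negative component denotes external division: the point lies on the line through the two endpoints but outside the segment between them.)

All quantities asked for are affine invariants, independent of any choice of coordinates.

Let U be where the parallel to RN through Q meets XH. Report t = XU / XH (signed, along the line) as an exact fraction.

t = 2

Choose coordinates Q = (0, 0), R = (1, 0), X = (0, 1).
1. N lies on line RX with RN:NX = 5:(-1) ⇒ N = (-1/4, 5/4)
2. H is the midpoint of QR ⇒ H = (1/2, 0)
through Q parallel to RN: direction (-5/4, 5/4); meets XH at U = (1, -1)
U = X + t·(H−X) with t = 2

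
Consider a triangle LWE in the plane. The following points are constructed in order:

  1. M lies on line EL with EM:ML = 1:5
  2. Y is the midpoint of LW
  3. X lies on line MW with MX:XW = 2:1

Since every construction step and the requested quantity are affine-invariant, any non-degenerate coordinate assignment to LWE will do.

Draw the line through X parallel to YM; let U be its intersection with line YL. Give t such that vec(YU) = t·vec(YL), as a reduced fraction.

t = -2/3

Assign L = (0, 0), W = (1, 0), E = (0, 1) — the answer is frame-independent, so this choice is without loss of generality.
1. M lies on line EL with EM:ML = 1:5 ⇒ M = (0, 5/6)
2. Y is the midpoint of LW ⇒ Y = (1/2, 0)
3. X lies on line MW with MX:XW = 2:1 ⇒ X = (2/3, 5/18)
through X parallel to YM: direction (-1/2, 5/6); meets YL at U = (5/6, 0)
U = Y + t·(L−Y) with t = -2/3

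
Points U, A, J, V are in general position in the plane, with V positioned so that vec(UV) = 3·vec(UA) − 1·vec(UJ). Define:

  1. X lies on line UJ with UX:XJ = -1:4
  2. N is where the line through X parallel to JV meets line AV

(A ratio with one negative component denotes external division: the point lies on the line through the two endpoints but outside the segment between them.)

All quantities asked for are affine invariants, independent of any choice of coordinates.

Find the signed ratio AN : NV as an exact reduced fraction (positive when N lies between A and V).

Work in coordinates with U = (0, 0), A = (1, 0), J = (0, 1), V = (3, -1).
1. X lies on line UJ with UX:XJ = -1:4 ⇒ X = (0, -1/3)
2. N is where the line through X parallel to JV meets line AV ⇒ N = (-5, 3)
N = A + t·(V−A) with t = -3, so AN:NV = t:(1−t) = -3:4

AN:NV = -3/4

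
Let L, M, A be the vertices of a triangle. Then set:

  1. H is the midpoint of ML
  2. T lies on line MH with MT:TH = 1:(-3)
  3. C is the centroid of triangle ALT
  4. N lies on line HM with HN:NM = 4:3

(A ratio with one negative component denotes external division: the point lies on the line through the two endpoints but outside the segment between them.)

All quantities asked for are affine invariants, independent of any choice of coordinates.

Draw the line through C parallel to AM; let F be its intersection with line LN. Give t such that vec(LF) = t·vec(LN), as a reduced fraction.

Work in coordinates with L = (0, 0), M = (1, 0), A = (0, 1).
1. H is the midpoint of ML ⇒ H = (1/2, 0)
2. T lies on line MH with MT:TH = 1:(-3) ⇒ T = (5/4, 0)
3. C is the centroid of triangle ALT ⇒ C = (5/12, 1/3)
4. N lies on line HM with HN:NM = 4:3 ⇒ N = (11/14, 0)
through C parallel to AM: direction (1, -1); meets LN at F = (3/4, 0)
F = L + t·(N−L) with t = 21/22

t = 21/22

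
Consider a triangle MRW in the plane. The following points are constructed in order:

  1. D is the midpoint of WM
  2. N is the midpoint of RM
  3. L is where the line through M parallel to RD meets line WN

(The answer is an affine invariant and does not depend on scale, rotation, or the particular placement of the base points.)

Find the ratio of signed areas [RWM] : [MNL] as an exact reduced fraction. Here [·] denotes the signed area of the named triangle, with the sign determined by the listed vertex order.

Work in coordinates with M = (0, 0), R = (1, 0), W = (0, 1).
1. D is the midpoint of WM ⇒ D = (0, 1/2)
2. N is the midpoint of RM ⇒ N = (1/2, 0)
3. L is where the line through M parallel to RD meets line WN ⇒ L = (2/3, -1/3)
2·[RWM] = 1, 2·[MNL] = -1/6
[RWM]:[MNL] = 1:-1/6 = -6

[RWM]:[MNL] = -6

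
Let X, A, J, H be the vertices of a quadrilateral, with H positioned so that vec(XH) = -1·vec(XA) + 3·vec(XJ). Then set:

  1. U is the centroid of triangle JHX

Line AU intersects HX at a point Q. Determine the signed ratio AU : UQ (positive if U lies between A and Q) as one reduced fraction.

Choose coordinates X = (0, 0), A = (1, 0), J = (0, 1), H = (-1, 3).
1. U is the centroid of triangle JHX ⇒ U = (-1/3, 4/3)
line AU meets HX at Q = (-1/2, 3/2)
U = A + t·(Q−A) with t = 8/9, so AU:UQ = 8/9:1/9

AU:UQ = 8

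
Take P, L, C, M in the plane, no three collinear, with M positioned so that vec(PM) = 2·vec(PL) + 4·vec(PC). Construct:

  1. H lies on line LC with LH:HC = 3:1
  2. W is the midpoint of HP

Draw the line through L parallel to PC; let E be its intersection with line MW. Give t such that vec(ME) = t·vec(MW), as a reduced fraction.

t = 8/15

Work in coordinates with P = (0, 0), L = (1, 0), C = (0, 1), M = (2, 4).
1. H lies on line LC with LH:HC = 3:1 ⇒ H = (1/4, 3/4)
2. W is the midpoint of HP ⇒ W = (1/8, 3/8)
through L parallel to PC: direction (0, 1); meets MW at E = (1, 31/15)
E = M + t·(W−M) with t = 8/15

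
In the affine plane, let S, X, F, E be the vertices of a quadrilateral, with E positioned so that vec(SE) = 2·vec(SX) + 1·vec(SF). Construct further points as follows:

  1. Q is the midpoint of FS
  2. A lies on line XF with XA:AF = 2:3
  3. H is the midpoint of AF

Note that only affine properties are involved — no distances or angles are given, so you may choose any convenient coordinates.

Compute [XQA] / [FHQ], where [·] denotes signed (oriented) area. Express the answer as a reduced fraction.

Choose coordinates S = (0, 0), X = (1, 0), F = (0, 1), E = (2, 1).
1. Q is the midpoint of FS ⇒ Q = (0, 1/2)
2. A lies on line XF with XA:AF = 2:3 ⇒ A = (3/5, 2/5)
3. H is the midpoint of AF ⇒ H = (3/10, 7/10)
2·[XQA] = -1/5, 2·[FHQ] = -3/20
[XQA]:[FHQ] = -1/5:-3/20 = 4/3

[XQA]:[FHQ] = 4/3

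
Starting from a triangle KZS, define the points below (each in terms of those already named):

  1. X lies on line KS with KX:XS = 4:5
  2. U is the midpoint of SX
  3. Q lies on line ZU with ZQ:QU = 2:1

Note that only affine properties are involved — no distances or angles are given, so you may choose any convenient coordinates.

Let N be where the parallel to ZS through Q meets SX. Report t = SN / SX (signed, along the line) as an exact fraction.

t = 1/3

Work in coordinates with K = (0, 0), Z = (1, 0), S = (0, 1).
1. X lies on line KS with KX:XS = 4:5 ⇒ X = (0, 4/9)
2. U is the midpoint of SX ⇒ U = (0, 13/18)
3. Q lies on line ZU with ZQ:QU = 2:1 ⇒ Q = (1/3, 13/27)
through Q parallel to ZS: direction (-1, 1); meets SX at N = (0, 22/27)
N = S + t·(X−S) with t = 1/3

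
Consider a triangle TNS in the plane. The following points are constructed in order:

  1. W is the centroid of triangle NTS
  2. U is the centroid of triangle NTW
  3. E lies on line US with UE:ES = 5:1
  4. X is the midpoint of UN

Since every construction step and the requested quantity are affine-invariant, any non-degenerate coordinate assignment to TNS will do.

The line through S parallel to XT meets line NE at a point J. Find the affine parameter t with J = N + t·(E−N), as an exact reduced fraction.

Choose coordinates T = (0, 0), N = (1, 0), S = (0, 1).
1. W is the centroid of triangle NTS ⇒ W = (1/3, 1/3)
2. U is the centroid of triangle NTW ⇒ U = (4/9, 1/9)
3. E lies on line US with UE:ES = 5:1 ⇒ E = (2/27, 23/27)
4. X is the midpoint of UN ⇒ X = (13/18, 1/18)
through S parallel to XT: direction (-13/18, -1/18); meets NE at J = (-13/162, 161/162)
J = N + t·(E−N) with t = 7/6

t = 7/6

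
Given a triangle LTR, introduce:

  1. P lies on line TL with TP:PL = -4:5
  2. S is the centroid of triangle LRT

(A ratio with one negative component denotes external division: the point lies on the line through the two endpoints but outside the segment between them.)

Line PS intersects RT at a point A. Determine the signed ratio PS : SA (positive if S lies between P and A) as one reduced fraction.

PS:SA = -13

Choose coordinates L = (0, 0), T = (1, 0), R = (0, 1).
1. P lies on line TL with TP:PL = -4:5 ⇒ P = (5, 0)
2. S is the centroid of triangle LRT ⇒ S = (1/3, 1/3)
line PS meets RT at A = (9/13, 4/13)
S = P + t·(A−P) with t = 13/12, so PS:SA = 13/12:-1/12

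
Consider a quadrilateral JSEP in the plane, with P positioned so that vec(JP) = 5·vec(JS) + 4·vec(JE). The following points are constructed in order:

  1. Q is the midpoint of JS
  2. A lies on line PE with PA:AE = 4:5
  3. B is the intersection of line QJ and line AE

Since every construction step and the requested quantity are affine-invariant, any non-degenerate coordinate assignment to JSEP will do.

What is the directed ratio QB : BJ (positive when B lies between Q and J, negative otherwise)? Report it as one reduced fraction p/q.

QB:BJ = -13/10

Assign J = (0, 0), S = (1, 0), E = (0, 1), P = (5, 4) — the answer is frame-independent, so this choice is without loss of generality.
1. Q is the midpoint of JS ⇒ Q = (1/2, 0)
2. A lies on line PE with PA:AE = 4:5 ⇒ A = (25/9, 8/3)
3. B is the intersection of line QJ and line AE ⇒ B = (-5/3, 0)
B = Q + t·(J−Q) with t = 13/3, so QB:BJ = t:(1−t) = 13/3:-10/3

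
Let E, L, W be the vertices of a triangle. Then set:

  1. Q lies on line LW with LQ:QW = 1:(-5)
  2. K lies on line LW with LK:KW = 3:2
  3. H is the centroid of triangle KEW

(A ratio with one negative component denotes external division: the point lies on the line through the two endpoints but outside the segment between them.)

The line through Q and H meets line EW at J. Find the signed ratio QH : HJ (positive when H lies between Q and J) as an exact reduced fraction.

Assign E = (0, 0), L = (1, 0), W = (0, 1) — the answer is frame-independent, so this choice is without loss of generality.
1. Q lies on line LW with LQ:QW = 1:(-5) ⇒ Q = (5/4, -1/4)
2. K lies on line LW with LK:KW = 3:2 ⇒ K = (2/5, 3/5)
3. H is the centroid of triangle KEW ⇒ H = (2/15, 8/15)
line QH meets EW at J = (0, 42/67)
H = Q + t·(J−Q) with t = 67/75, so QH:HJ = 67/75:8/75

QH:HJ = 67/8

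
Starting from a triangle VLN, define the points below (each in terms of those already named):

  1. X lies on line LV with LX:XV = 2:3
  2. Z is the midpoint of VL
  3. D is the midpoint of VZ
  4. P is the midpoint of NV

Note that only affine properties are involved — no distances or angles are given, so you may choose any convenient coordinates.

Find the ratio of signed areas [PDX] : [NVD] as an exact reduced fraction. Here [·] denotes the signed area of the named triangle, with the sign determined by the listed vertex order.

Set V = (0, 0), L = (1, 0), N = (0, 1); any affine frame gives the same invariant.
1. X lies on line LV with LX:XV = 2:3 ⇒ X = (3/5, 0)
2. Z is the midpoint of VL ⇒ Z = (1/2, 0)
3. D is the midpoint of VZ ⇒ D = (1/4, 0)
4. P is the midpoint of NV ⇒ P = (0, 1/2)
2·[PDX] = 7/40, 2·[NVD] = 1/4
[PDX]:[NVD] = 7/40:1/4 = 7/10

[PDX]:[NVD] = 7/10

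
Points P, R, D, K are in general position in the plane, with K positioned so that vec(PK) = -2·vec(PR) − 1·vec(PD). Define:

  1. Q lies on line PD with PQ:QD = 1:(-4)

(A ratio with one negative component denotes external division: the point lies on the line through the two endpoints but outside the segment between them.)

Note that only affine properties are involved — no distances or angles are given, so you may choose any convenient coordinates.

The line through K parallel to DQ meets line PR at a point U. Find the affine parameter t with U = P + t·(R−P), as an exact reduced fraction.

t = -2

Work in coordinates with P = (0, 0), R = (1, 0), D = (0, 1), K = (-2, -1).
1. Q lies on line PD with PQ:QD = 1:(-4) ⇒ Q = (0, -1/3)
through K parallel to DQ: direction (0, -4/3); meets PR at U = (-2, 0)
U = P + t·(R−P) with t = -2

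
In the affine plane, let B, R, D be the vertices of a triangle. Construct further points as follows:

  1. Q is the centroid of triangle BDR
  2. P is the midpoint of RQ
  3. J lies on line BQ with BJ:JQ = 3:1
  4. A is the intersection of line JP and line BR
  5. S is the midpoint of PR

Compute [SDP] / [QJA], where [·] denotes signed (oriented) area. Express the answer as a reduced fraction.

Assign B = (0, 0), R = (1, 0), D = (0, 1) — the answer is frame-independent, so this choice is without loss of generality.
1. Q is the centroid of triangle BDR ⇒ Q = (1/3, 1/3)
2. P is the midpoint of RQ ⇒ P = (2/3, 1/6)
3. J lies on line BQ with BJ:JQ = 3:1 ⇒ J = (1/4, 1/4)
4. A is the intersection of line JP and line BR ⇒ A = (3/2, 0)
5. S is the midpoint of PR ⇒ S = (5/6, 1/12)
2·[SDP] = 1/12, 2·[QJA] = 1/8
[SDP]:[QJA] = 1/12:1/8 = 2/3

[SDP]:[QJA] = 2/3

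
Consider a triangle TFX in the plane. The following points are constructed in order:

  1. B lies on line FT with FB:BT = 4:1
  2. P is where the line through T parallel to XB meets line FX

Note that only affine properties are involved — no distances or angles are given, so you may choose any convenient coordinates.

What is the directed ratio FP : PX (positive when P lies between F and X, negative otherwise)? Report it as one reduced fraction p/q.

Choose coordinates T = (0, 0), F = (1, 0), X = (0, 1).
1. B lies on line FT with FB:BT = 4:1 ⇒ B = (1/5, 0)
2. P is where the line through T parallel to XB meets line FX ⇒ P = (-1/4, 5/4)
P = F + t·(X−F) with t = 5/4, so FP:PX = t:(1−t) = 5/4:-1/4

FP:PX = -5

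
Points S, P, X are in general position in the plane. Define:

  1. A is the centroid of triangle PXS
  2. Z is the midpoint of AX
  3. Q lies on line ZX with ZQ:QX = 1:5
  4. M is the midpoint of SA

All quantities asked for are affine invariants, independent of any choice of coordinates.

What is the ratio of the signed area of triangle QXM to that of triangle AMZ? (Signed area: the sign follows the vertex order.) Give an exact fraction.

Assign S = (0, 0), P = (1, 0), X = (0, 1) — the answer is frame-independent, so this choice is without loss of generality.
1. A is the centroid of triangle PXS ⇒ A = (1/3, 1/3)
2. Z is the midpoint of AX ⇒ Z = (1/6, 2/3)
3. Q lies on line ZX with ZQ:QX = 1:5 ⇒ Q = (5/36, 13/18)
4. M is the midpoint of SA ⇒ M = (1/6, 1/6)
2·[QXM] = 5/72, 2·[AMZ] = -1/12
[QXM]:[AMZ] = 5/72:-1/12 = -5/6

[QXM]:[AMZ] = -5/6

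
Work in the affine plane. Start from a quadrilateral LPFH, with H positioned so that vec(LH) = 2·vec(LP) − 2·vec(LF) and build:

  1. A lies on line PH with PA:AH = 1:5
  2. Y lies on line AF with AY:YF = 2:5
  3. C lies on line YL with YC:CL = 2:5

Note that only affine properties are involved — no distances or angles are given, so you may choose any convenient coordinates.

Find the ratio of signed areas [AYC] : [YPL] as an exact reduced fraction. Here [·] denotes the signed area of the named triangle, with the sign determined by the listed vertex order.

[AYC]:[YPL] = -2

Choose coordinates L = (0, 0), P = (1, 0), F = (0, 1), H = (2, -2).
1. A lies on line PH with PA:AH = 1:5 ⇒ A = (7/6, -1/3)
2. Y lies on line AF with AY:YF = 2:5 ⇒ Y = (5/6, 1/21)
3. C lies on line YL with YC:CL = 2:5 ⇒ C = (25/42, 5/147)
2·[AYC] = 2/21, 2·[YPL] = -1/21
[AYC]:[YPL] = 2/21:-1/21 = -2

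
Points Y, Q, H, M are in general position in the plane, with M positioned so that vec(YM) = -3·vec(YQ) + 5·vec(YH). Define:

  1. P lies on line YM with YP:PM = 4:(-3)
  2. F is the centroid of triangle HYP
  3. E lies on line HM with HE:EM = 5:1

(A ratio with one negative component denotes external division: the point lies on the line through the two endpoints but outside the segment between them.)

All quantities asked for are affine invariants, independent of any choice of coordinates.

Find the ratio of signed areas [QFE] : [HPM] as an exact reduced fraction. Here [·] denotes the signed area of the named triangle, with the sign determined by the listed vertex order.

[QFE]:[HPM] = 17/54

Choose coordinates Y = (0, 0), Q = (1, 0), H = (0, 1), M = (-3, 5).
1. P lies on line YM with YP:PM = 4:(-3) ⇒ P = (-12, 20)
2. F is the centroid of triangle HYP ⇒ F = (-4, 7)
3. E lies on line HM with HE:EM = 5:1 ⇒ E = (-5/2, 13/3)
2·[QFE] = 17/6, 2·[HPM] = 9
[QFE]:[HPM] = 17/6:9 = 17/54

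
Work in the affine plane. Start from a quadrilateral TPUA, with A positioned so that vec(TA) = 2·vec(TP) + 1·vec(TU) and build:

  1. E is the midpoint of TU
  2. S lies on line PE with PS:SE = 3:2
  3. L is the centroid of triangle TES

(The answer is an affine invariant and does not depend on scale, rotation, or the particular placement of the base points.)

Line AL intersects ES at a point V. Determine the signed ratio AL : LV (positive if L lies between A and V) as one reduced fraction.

Set T = (0, 0), P = (1, 0), U = (0, 1), A = (2, 1); any affine frame gives the same invariant.
1. E is the midpoint of TU ⇒ E = (0, 1/2)
2. S lies on line PE with PS:SE = 3:2 ⇒ S = (2/5, 3/10)
3. L is the centroid of triangle TES ⇒ L = (2/15, 4/15)
line AL meets ES at V = (8/25, 17/50)
L = A + t·(V−A) with t = 10/9, so AL:LV = 10/9:-1/9

AL:LV = -10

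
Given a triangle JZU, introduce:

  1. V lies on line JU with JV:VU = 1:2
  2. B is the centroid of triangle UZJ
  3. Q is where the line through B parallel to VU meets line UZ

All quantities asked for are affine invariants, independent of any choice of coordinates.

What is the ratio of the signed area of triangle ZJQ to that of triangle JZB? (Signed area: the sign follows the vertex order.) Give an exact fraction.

Set J = (0, 0), Z = (1, 0), U = (0, 1); any affine frame gives the same invariant.
1. V lies on line JU with JV:VU = 1:2 ⇒ V = (0, 1/3)
2. B is the centroid of triangle UZJ ⇒ B = (1/3, 1/3)
3. Q is where the line through B parallel to VU meets line UZ ⇒ Q = (1/3, 2/3)
2·[ZJQ] = -2/3, 2·[JZB] = 1/3
[ZJQ]:[JZB] = -2/3:1/3 = -2

[ZJQ]:[JZB] = -2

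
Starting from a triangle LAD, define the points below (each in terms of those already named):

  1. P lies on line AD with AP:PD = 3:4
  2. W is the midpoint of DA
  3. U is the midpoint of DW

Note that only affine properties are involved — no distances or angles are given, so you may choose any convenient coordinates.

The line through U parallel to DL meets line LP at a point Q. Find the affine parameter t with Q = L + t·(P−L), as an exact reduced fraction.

Choose coordinates L = (0, 0), A = (1, 0), D = (0, 1).
1. P lies on line AD with AP:PD = 3:4 ⇒ P = (4/7, 3/7)
2. W is the midpoint of DA ⇒ W = (1/2, 1/2)
3. U is the midpoint of DW ⇒ U = (1/4, 3/4)
through U parallel to DL: direction (0, -1); meets LP at Q = (1/4, 3/16)
Q = L + t·(P−L) with t = 7/16

t = 7/16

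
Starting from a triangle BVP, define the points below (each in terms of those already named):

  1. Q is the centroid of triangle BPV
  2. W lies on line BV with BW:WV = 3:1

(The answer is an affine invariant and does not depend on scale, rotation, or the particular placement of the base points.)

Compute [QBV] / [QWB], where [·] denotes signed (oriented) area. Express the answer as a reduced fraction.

Choose coordinates B = (0, 0), V = (1, 0), P = (0, 1).
1. Q is the centroid of triangle BPV ⇒ Q = (1/3, 1/3)
2. W lies on line BV with BW:WV = 3:1 ⇒ W = (3/4, 0)
2·[QBV] = 1/3, 2·[QWB] = -1/4
[QBV]:[QWB] = 1/3:-1/4 = -4/3

[QBV]:[QWB] = -4/3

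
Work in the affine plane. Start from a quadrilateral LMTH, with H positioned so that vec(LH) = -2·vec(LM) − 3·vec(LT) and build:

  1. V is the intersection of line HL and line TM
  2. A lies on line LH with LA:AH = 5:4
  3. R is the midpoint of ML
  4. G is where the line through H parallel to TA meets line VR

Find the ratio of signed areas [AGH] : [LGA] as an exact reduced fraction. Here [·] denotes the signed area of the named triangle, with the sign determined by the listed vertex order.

[AGH]:[LGA] = 4/5

Choose coordinates L = (0, 0), M = (1, 0), T = (0, 1), H = (-2, -3).
1. V is the intersection of line HL and line TM ⇒ V = (2/5, 3/5)
2. A lies on line LH with LA:AH = 5:4 ⇒ A = (-10/9, -5/3)
3. R is the midpoint of ML ⇒ R = (1/2, 0)
4. G is where the line through H parallel to TA meets line VR ⇒ G = (1/7, 15/7)
2·[AGH] = 12/7, 2·[LGA] = 15/7
[AGH]:[LGA] = 12/7:15/7 = 4/5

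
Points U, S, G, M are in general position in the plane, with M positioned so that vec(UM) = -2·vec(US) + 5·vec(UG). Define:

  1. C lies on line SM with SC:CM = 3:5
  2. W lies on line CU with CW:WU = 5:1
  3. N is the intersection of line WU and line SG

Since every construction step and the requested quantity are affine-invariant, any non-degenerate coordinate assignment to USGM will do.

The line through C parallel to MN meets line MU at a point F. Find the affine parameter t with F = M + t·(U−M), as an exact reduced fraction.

Choose coordinates U = (0, 0), S = (1, 0), G = (0, 1), M = (-2, 5).
1. C lies on line SM with SC:CM = 3:5 ⇒ C = (-1/8, 15/8)
2. W lies on line CU with CW:WU = 5:1 ⇒ W = (-1/48, 5/16)
3. N is the intersection of line WU and line SG ⇒ N = (-1/14, 15/14)
through C parallel to MN: direction (27/14, -55/14); meets MU at F = (-7/2, 35/4)
F = M + t·(U−M) with t = -3/4

t = -3/4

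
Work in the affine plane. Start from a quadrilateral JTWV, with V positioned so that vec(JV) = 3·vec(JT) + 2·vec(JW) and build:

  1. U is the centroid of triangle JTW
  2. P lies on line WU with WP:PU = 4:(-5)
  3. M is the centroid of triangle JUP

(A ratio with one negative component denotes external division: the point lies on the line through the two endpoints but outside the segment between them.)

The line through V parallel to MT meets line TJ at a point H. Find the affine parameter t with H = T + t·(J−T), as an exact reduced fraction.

t = -4

Assign J = (0, 0), T = (1, 0), W = (0, 1), V = (3, 2) — the answer is frame-independent, so this choice is without loss of generality.
1. U is the centroid of triangle JTW ⇒ U = (1/3, 1/3)
2. P lies on line WU with WP:PU = 4:(-5) ⇒ P = (-4/3, 11/3)
3. M is the centroid of triangle JUP ⇒ M = (-1/3, 4/3)
through V parallel to MT: direction (4/3, -4/3); meets TJ at H = (5, 0)
H = T + t·(J−T) with t = -4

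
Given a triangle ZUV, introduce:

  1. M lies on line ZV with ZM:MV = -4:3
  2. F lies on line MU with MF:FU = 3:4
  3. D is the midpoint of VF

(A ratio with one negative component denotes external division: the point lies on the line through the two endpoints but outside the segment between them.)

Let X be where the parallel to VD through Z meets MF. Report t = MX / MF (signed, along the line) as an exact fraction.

Assign Z = (0, 0), U = (1, 0), V = (0, 1) — the answer is frame-independent, so this choice is without loss of generality.
1. M lies on line ZV with ZM:MV = -4:3 ⇒ M = (0, 4)
2. F lies on line MU with MF:FU = 3:4 ⇒ F = (3/7, 16/7)
3. D is the midpoint of VF ⇒ D = (3/14, 23/14)
through Z parallel to VD: direction (3/14, 9/14); meets MF at X = (4/7, 12/7)
X = M + t·(F−M) with t = 4/3

t = 4/3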